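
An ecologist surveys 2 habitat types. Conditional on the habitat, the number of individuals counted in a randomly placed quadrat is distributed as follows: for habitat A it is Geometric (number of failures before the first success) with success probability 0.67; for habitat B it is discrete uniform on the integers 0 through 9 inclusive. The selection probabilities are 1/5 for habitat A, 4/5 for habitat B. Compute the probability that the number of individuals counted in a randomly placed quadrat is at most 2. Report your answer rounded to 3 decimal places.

0.433

Conditional on each habitat, P(X ≤ 2): A: 0.964063; B: 0.3.
By total probability, P(X ≤ 2) = 0.2·0.964063 + 0.8·0.3 = 0.432813.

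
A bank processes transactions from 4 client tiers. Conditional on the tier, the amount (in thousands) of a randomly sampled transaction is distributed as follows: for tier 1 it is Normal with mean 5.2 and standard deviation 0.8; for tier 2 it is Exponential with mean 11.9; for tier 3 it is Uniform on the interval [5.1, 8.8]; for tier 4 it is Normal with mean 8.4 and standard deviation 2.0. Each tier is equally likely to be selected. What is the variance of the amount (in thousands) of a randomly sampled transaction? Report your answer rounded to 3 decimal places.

42.913

Per component, 1: μ=5.2, E[X²]=27.68; 2: μ=11.9, E[X²]=283.22; 3: μ=6.95, E[X²]=49.4433; 4: μ=8.4, E[X²]=74.56.
E[X] = 0.25·5.2 + 0.25·11.9 + 0.25·6.95 + 0.25·8.4 = 8.1125.
E[X²] = 0.25·27.68 + 0.25·283.22 + 0.25·49.4433 + 0.25·74.56 = 108.726.
Var(X) = E[X²] − (E[X])² = 108.726 − 65.8127 = 42.9132.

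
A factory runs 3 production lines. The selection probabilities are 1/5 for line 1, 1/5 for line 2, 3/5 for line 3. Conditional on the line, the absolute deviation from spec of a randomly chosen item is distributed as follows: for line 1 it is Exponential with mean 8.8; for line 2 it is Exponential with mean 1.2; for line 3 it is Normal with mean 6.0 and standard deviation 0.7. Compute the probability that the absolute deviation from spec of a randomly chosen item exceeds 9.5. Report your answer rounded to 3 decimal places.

0.068

Conditional on each line, P(X > 9.5): 1: 0.33975; 2: 0.000364616; 3: 2.86652e-07.
By total probability, P(X > 9.5) = 0.2·0.33975 + 0.2·0.000364616 + 0.6·2.86652e-07 = 0.0680231.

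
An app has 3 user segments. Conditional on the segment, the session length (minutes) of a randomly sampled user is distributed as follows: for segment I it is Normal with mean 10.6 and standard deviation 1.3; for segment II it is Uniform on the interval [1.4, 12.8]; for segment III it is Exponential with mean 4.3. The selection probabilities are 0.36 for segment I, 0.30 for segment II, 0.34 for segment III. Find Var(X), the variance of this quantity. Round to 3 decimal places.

17.125

Per component, I: μ=10.6, E[X²]=114.05; II: μ=7.1, E[X²]=61.24; III: μ=4.3, E[X²]=36.98.
E[X] = 0.36·10.6 + 0.3·7.1 + 0.34·4.3 = 7.408.
E[X²] = 0.36·114.05 + 0.3·61.24 + 0.34·36.98 = 72.0032.
Var(X) = E[X²] − (E[X])² = 72.0032 − 54.8785 = 17.1247.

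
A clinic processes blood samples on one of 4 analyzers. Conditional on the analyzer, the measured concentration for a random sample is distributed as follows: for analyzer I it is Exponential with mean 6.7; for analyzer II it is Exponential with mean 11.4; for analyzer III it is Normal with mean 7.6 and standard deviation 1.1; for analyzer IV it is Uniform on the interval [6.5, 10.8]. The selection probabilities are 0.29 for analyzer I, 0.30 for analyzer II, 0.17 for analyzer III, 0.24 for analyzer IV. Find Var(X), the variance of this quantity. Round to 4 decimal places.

Per component, I: μ=6.7, E[X²]=89.78; II: μ=11.4, E[X²]=259.92; III: μ=7.6, E[X²]=58.97; IV: μ=8.65, E[X²]=76.3633.
E[X] = 0.29·6.7 + 0.3·11.4 + 0.17·7.6 + 0.24·8.65 = 8.731.
E[X²] = 0.29·89.78 + 0.3·259.92 + 0.17·58.97 + 0.24·76.3633 = 132.364.
Var(X) = E[X²] − (E[X])² = 132.364 − 76.2304 = 56.1339.

56.1339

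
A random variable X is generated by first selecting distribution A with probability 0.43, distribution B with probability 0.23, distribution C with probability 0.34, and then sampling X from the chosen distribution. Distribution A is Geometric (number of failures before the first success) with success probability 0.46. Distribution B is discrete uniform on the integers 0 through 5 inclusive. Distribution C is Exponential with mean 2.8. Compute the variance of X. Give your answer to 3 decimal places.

Per component, A: μ=1.17391, E[X²]=3.93006; B: μ=2.5, E[X²]=9.16667; C: μ=2.8, E[X²]=15.68.
E[X] = 0.43·1.17391 + 0.23·2.5 + 0.34·2.8 = 2.03178.
E[X²] = 0.43·3.93006 + 0.23·9.16667 + 0.34·15.68 = 9.12946.
Var(X) = E[X²] − (E[X])² = 9.12946 − 4.12814 = 5.00132.

5.001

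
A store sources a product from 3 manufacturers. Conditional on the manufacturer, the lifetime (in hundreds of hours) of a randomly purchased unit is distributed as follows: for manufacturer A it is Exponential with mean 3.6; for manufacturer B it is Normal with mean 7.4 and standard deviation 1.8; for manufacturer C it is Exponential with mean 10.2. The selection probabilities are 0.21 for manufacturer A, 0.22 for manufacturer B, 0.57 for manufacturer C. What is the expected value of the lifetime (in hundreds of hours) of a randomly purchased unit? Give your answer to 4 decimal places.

Component means — A: 3.6; B: 7.4; C: 10.2.
E[X] = 0.21·3.6 + 0.22·7.4 + 0.57·10.2 = 8.198.

8.1980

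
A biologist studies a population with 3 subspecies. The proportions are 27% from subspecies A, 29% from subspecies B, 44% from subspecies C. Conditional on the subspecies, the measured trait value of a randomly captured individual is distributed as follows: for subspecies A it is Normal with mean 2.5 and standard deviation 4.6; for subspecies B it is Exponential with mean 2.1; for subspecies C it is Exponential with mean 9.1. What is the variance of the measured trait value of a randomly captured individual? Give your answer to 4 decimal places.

Per component, A: μ=2.5, E[X²]=27.41; B: μ=2.1, E[X²]=8.82; C: μ=9.1, E[X²]=165.62.
E[X] = 0.27·2.5 + 0.29·2.1 + 0.44·9.1 = 5.288.
E[X²] = 0.27·27.41 + 0.29·8.82 + 0.44·165.62 = 82.8313.
Var(X) = E[X²] − (E[X])² = 82.8313 − 27.9629 = 54.8684.

54.8684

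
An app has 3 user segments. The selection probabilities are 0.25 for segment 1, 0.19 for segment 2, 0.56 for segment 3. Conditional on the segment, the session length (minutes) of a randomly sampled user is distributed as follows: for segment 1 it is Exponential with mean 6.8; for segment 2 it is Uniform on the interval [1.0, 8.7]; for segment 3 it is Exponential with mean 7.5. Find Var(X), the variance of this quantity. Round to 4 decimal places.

Per component, 1: μ=6.8, E[X²]=92.48; 2: μ=4.85, E[X²]=28.4633; 3: μ=7.5, E[X²]=112.5.
E[X] = 0.25·6.8 + 0.19·4.85 + 0.56·7.5 = 6.8215.
E[X²] = 0.25·92.48 + 0.19·28.4633 + 0.56·112.5 = 91.528.
Var(X) = E[X²] − (E[X])² = 91.528 − 46.5329 = 44.9952.

44.9952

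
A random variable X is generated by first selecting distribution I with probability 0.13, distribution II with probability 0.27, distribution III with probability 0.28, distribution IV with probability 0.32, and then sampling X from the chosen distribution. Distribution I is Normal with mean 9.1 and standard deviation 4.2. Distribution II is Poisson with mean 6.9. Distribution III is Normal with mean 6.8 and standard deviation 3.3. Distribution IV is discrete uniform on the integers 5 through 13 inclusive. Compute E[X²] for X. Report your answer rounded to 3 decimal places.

71.826

For each component E[X²] = Var + (mean)², giving I: 100.45; II: 54.51; III: 57.13; IV: 87.6667.
Overall E[X²] = 0.13·100.45 + 0.27·54.51 + 0.28·57.13 + 0.32·87.6667 = 71.8259.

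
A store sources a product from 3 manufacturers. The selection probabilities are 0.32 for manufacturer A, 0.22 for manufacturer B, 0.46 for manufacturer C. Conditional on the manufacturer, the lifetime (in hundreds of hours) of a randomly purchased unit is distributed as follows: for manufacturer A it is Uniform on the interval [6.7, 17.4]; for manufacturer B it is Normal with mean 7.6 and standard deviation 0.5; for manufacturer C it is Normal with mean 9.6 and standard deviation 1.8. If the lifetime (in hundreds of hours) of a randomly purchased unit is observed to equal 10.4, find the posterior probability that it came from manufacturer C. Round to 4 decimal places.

Likelihoods f(10.4 | ·): A: 0.0934579; B: 1.23652e-07; C: 0.200791.
Posterior ∝ prior × likelihood. Numerator for C: 0.46·0.200791 = 0.0923639.
Normalizing constant: 0.32·0.0934579 + 0.22·1.23652e-07 + 0.46·0.200791 = 0.12227.
P(C | observation) = 0.0923639 / 0.12227 = 0.755406.

0.7554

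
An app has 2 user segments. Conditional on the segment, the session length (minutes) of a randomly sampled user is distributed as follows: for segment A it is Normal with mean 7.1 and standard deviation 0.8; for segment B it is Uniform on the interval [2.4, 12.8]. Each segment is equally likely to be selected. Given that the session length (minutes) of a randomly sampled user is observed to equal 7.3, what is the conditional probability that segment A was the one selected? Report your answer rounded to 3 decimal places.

Likelihoods f(7.3 | ·): A: 0.483335; B: 0.0961538.
Posterior ∝ prior × likelihood. Numerator for A: 0.5·0.483335 = 0.241668.
Normalizing constant: 0.5·0.483335 + 0.5·0.0961538 = 0.289744.
P(A | observation) = 0.241668 / 0.289744 = 0.834071.

0.834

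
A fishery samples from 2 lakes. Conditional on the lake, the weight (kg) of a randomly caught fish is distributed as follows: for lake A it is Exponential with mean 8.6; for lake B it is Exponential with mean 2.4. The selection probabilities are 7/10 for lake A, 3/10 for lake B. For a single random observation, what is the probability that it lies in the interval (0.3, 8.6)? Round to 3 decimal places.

0.675

Conditional on each lake, P(0.3 < X < 8.6): A: 0.597838; B: 0.854714.
By total probability, P(0.3 < X < 8.6) = 0.7·0.597838 + 0.3·0.854714 = 0.674901.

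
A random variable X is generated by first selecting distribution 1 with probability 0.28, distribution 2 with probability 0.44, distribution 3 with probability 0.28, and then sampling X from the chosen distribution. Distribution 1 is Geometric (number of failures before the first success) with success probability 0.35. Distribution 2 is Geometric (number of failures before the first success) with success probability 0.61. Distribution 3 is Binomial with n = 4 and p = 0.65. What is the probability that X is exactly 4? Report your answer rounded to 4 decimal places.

Conditional on each component, P(X = 4): 1: 0.0624772; 2: 0.014112; 3: 0.178506.
By total probability, P(X = 4) = 0.28·0.0624772 + 0.44·0.014112 + 0.28·0.178506 = 0.0736846.

0.0737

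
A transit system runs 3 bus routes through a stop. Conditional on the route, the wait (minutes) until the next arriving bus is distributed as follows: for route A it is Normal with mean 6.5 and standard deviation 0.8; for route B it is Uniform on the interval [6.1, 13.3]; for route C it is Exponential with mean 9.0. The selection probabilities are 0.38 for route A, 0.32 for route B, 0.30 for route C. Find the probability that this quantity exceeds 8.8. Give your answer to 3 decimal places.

0.314

Conditional on each route, P(X > 8.8): A: 0.00202014; B: 0.625; C: 0.376146.
By total probability, P(X > 8.8) = 0.38·0.00202014 + 0.32·0.625 + 0.3·0.376146 = 0.313611.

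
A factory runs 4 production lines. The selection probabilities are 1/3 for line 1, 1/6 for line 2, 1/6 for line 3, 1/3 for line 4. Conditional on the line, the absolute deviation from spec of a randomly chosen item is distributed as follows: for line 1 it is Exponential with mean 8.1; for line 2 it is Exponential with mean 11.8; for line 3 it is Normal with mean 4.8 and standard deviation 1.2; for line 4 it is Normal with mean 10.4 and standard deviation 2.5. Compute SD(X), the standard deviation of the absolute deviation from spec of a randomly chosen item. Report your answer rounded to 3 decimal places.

Per component, 1: μ=8.1, E[X²]=131.22; 2: μ=11.8, E[X²]=278.48; 3: μ=4.8, E[X²]=24.48; 4: μ=10.4, E[X²]=114.41.
E[X] = 0.333333·8.1 + 0.166667·11.8 + 0.166667·4.8 + 0.333333·10.4 = 8.93333.
E[X²] = 0.333333·131.22 + 0.166667·278.48 + 0.166667·24.48 + 0.333333·114.41 = 132.37.
Var(X) = E[X²] − (E[X])² = 132.37 − 79.8044 = 52.5656.
SD(X) = √52.5656 = 7.25021.

7.250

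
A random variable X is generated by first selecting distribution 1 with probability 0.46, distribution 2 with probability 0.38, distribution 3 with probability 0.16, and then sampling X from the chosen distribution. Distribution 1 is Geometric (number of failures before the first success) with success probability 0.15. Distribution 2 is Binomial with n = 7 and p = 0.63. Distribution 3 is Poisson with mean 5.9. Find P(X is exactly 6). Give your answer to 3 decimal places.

0.113

Conditional on each component, P(X = 6): 1: 0.0565724; 2: 0.161936; 3: 0.160488.
By total probability, P(X = 6) = 0.46·0.0565724 + 0.38·0.161936 + 0.16·0.160488 = 0.113237.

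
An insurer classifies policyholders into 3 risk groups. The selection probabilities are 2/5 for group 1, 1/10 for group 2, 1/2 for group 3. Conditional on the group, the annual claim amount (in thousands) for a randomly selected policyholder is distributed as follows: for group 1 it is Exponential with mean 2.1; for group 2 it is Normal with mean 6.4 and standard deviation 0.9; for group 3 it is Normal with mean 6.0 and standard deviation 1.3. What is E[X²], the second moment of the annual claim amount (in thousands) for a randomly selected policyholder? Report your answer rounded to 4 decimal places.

For each component E[X²] = Var + (mean)², giving 1: 8.82; 2: 41.77; 3: 37.69.
Overall E[X²] = 0.4·8.82 + 0.1·41.77 + 0.5·37.69 = 26.55.

26.5500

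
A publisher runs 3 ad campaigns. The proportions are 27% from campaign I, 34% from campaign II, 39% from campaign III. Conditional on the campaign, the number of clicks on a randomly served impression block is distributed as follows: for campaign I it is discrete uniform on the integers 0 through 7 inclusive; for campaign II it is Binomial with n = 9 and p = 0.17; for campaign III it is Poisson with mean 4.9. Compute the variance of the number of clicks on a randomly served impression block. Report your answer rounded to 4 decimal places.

Per component, I: μ=3.5, E[X²]=17.5; II: μ=1.53, E[X²]=3.6108; III: μ=4.9, E[X²]=28.91.
E[X] = 0.27·3.5 + 0.34·1.53 + 0.39·4.9 = 3.3762.
E[X²] = 0.27·17.5 + 0.34·3.6108 + 0.39·28.91 = 17.2276.
Var(X) = E[X²] − (E[X])² = 17.2276 − 11.3987 = 5.82885.

5.8288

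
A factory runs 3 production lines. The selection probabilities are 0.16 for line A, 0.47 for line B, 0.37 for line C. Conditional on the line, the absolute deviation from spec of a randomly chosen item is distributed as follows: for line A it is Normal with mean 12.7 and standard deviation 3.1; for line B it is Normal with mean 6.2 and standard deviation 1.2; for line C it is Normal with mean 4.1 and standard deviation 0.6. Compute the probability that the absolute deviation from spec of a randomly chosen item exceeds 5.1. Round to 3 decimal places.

0.562

Conditional on each line, P(X > 5.1): A: 0.992889; B: 0.820341; C: 0.0477904.
By total probability, P(X > 5.1) = 0.16·0.992889 + 0.47·0.820341 + 0.37·0.0477904 = 0.562105.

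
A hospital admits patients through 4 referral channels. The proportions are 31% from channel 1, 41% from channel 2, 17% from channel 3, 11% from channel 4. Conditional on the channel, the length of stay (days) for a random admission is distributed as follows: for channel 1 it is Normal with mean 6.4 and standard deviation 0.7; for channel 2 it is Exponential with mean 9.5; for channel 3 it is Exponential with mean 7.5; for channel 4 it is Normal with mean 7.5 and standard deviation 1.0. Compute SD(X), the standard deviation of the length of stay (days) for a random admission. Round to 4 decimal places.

Per component, 1: μ=6.4, E[X²]=41.45; 2: μ=9.5, E[X²]=180.5; 3: μ=7.5, E[X²]=112.5; 4: μ=7.5, E[X²]=57.25.
E[X] = 0.31·6.4 + 0.41·9.5 + 0.17·7.5 + 0.11·7.5 = 7.979.
E[X²] = 0.31·41.45 + 0.41·180.5 + 0.17·112.5 + 0.11·57.25 = 112.277.
Var(X) = E[X²] − (E[X])² = 112.277 − 63.6644 = 48.6126.
SD(X) = √48.6126 = 6.97227.

6.9723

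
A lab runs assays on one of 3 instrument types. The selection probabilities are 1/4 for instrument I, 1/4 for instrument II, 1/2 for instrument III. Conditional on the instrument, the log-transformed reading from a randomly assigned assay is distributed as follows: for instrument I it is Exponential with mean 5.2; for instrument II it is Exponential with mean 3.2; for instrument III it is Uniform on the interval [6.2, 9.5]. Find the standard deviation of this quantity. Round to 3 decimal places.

Per component, I: μ=5.2, E[X²]=54.08; II: μ=3.2, E[X²]=20.48; III: μ=7.85, E[X²]=62.53.
E[X] = 0.25·5.2 + 0.25·3.2 + 0.5·7.85 = 6.025.
E[X²] = 0.25·54.08 + 0.25·20.48 + 0.5·62.53 = 49.905.
Var(X) = E[X²] − (E[X])² = 49.905 − 36.3006 = 13.6044.
SD(X) = √13.6044 = 3.68841.

3.688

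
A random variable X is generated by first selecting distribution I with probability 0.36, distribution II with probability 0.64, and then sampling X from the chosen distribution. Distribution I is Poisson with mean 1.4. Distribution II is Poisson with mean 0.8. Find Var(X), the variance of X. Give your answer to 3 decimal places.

Per component, I: μ=1.4, E[X²]=3.36; II: μ=0.8, E[X²]=1.44.
E[X] = 0.36·1.4 + 0.64·0.8 = 1.016.
E[X²] = 0.36·3.36 + 0.64·1.44 = 2.1312.
Var(X) = E[X²] − (E[X])² = 2.1312 − 1.03226 = 1.09894.

1.099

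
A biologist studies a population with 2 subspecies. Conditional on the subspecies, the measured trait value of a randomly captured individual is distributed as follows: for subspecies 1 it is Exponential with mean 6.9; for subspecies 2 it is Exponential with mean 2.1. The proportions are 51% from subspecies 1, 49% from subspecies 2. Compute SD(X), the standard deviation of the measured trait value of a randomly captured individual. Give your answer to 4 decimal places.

Per component, 1: μ=6.9, E[X²]=95.22; 2: μ=2.1, E[X²]=8.82.
E[X] = 0.51·6.9 + 0.49·2.1 = 4.548.
E[X²] = 0.51·95.22 + 0.49·8.82 = 52.884.
Var(X) = E[X²] − (E[X])² = 52.884 − 20.6843 = 32.1997.
SD(X) = √32.1997 = 5.67448.

5.6745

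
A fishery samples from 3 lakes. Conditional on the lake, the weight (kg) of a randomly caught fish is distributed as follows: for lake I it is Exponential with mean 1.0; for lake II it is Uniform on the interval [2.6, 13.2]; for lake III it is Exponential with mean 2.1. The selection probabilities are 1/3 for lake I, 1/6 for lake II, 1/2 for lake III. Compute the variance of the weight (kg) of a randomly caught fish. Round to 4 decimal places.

9.7489

Per component, I: μ=1, E[X²]=2; II: μ=7.9, E[X²]=71.7733; III: μ=2.1, E[X²]=8.82.
E[X] = 0.333333·1 + 0.166667·7.9 + 0.5·2.1 = 2.7.
E[X²] = 0.333333·2 + 0.166667·71.7733 + 0.5·8.82 = 17.0389.
Var(X) = E[X²] − (E[X])² = 17.0389 − 7.29 = 9.74889.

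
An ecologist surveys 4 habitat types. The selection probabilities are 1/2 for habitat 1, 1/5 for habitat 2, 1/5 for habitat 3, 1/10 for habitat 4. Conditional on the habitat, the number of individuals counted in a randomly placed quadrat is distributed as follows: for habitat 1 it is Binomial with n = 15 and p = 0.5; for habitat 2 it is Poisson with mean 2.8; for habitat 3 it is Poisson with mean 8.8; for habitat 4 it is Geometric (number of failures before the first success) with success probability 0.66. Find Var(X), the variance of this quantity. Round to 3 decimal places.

Per component, 1: μ=7.5, E[X²]=60; 2: μ=2.8, E[X²]=10.64; 3: μ=8.8, E[X²]=86.24; 4: μ=0.515152, E[X²]=1.04591.
E[X] = 0.5·7.5 + 0.2·2.8 + 0.2·8.8 + 0.1·0.515152 = 6.12152.
E[X²] = 0.5·60 + 0.2·10.64 + 0.2·86.24 + 0.1·1.04591 = 49.4806.
Var(X) = E[X²] − (E[X])² = 49.4806 − 37.4729 = 12.0076.

12.008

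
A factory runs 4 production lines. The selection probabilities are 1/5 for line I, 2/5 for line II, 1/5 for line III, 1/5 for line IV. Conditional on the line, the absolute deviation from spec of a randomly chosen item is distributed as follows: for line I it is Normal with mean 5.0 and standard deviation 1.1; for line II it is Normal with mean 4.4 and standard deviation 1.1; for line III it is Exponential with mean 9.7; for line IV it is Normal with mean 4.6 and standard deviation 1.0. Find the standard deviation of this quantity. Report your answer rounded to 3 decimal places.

4.894

Per component, I: μ=5, E[X²]=26.21; II: μ=4.4, E[X²]=20.57; III: μ=9.7, E[X²]=188.18; IV: μ=4.6, E[X²]=22.16.
E[X] = 0.2·5 + 0.4·4.4 + 0.2·9.7 + 0.2·4.6 = 5.62.
E[X²] = 0.2·26.21 + 0.4·20.57 + 0.2·188.18 + 0.2·22.16 = 55.538.
Var(X) = E[X²] − (E[X])² = 55.538 − 31.5844 = 23.9536.
SD(X) = √23.9536 = 4.89424.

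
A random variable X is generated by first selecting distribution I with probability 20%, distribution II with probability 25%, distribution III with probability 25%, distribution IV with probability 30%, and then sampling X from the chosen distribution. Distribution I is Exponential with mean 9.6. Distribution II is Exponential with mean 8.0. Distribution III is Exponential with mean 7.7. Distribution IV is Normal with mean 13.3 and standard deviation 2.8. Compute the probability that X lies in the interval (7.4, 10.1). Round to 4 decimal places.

0.1121

Conditional on each component, P(7.4 < X < 10.1): I: 0.113418; II: 0.113586; III: 0.11313; IV: 0.108996.
By total probability, P(7.4 < X < 10.1) = 0.2·0.113418 + 0.25·0.113586 + 0.25·0.11313 + 0.3·0.108996 = 0.112061.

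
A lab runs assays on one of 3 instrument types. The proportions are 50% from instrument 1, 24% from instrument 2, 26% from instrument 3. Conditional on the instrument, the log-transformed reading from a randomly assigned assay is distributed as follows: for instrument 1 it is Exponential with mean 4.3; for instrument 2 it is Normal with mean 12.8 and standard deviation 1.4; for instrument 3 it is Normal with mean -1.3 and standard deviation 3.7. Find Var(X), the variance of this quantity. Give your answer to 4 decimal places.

Per component, 1: μ=4.3, E[X²]=36.98; 2: μ=12.8, E[X²]=165.8; 3: μ=-1.3, E[X²]=15.38.
E[X] = 0.5·4.3 + 0.24·12.8 + 0.26·-1.3 = 4.884.
E[X²] = 0.5·36.98 + 0.24·165.8 + 0.26·15.38 = 62.2808.
Var(X) = E[X²] − (E[X])² = 62.2808 − 23.8535 = 38.4273.

38.4273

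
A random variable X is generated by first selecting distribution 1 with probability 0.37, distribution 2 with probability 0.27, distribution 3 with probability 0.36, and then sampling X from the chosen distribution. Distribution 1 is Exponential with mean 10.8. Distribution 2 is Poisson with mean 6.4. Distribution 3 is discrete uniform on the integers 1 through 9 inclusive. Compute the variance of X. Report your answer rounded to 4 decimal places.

53.8902

Per component, 1: μ=10.8, E[X²]=233.28; 2: μ=6.4, E[X²]=47.36; 3: μ=5, E[X²]=31.6667.
E[X] = 0.37·10.8 + 0.27·6.4 + 0.36·5 = 7.524.
E[X²] = 0.37·233.28 + 0.27·47.36 + 0.36·31.6667 = 110.501.
Var(X) = E[X²] − (E[X])² = 110.501 − 56.6106 = 53.8902.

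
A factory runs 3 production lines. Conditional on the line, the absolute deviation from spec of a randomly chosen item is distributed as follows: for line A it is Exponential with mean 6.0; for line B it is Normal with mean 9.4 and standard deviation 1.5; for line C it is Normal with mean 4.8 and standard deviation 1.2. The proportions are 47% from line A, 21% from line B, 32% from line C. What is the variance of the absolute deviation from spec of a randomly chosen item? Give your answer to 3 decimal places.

Per component, A: μ=6, E[X²]=72; B: μ=9.4, E[X²]=90.61; C: μ=4.8, E[X²]=24.48.
E[X] = 0.47·6 + 0.21·9.4 + 0.32·4.8 = 6.33.
E[X²] = 0.47·72 + 0.21·90.61 + 0.32·24.48 = 60.7017.
Var(X) = E[X²] − (E[X])² = 60.7017 − 40.0689 = 20.6328.

20.633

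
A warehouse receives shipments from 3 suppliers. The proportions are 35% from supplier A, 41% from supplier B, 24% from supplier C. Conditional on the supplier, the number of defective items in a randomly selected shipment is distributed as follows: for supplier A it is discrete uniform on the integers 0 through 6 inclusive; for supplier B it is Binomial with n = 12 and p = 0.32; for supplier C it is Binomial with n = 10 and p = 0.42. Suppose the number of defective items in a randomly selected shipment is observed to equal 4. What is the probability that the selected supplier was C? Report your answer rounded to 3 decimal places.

Likelihoods P(X=4 | ·): A: 0.142857; B: 0.237288; C: 0.248762.
Posterior ∝ prior × likelihood. Numerator for C: 0.24·0.248762 = 0.0597029.
Normalizing constant: 0.35·0.142857 + 0.41·0.237288 + 0.24·0.248762 = 0.206991.
P(C | observation) = 0.0597029 / 0.206991 = 0.288432.

0.288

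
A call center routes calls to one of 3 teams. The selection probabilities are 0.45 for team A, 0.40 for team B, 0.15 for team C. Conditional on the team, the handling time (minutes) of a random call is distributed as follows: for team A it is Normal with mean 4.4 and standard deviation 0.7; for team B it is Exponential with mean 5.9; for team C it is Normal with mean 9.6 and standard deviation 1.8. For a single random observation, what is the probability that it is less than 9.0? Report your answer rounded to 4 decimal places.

Conditional on each team, P(X < 9.0): A: 1; B: 0.782471; C: 0.369441.
By total probability, P(X < 9.0) = 0.45·1 + 0.4·0.782471 + 0.15·0.369441 = 0.818405.

0.8184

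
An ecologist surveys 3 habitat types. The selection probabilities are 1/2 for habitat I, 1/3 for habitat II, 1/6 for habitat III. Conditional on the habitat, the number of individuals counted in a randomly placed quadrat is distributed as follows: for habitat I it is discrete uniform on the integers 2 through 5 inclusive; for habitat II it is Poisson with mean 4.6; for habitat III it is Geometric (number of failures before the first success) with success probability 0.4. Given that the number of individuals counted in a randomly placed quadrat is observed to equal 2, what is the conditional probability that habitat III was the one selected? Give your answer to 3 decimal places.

0.130

Likelihoods P(X=2 | ·): I: 0.25; II: 0.106348; III: 0.144.
Posterior ∝ prior × likelihood. Numerator for III: 0.166667·0.144 = 0.024.
Normalizing constant: 0.5·0.25 + 0.333333·0.106348 + 0.166667·0.144 = 0.184449.
P(III | observation) = 0.024 / 0.184449 = 0.130117.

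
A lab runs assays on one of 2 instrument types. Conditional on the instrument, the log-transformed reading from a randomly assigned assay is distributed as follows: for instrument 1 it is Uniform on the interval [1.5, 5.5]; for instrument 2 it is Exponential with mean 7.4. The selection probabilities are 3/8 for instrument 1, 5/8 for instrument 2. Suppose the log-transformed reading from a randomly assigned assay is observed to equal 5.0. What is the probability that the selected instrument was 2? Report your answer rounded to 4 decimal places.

0.3143

Likelihoods f(5.0 | ·): 1: 0.25; 2: 0.0687584.
Posterior ∝ prior × likelihood. Numerator for 2: 0.625·0.0687584 = 0.042974.
Normalizing constant: 0.375·0.25 + 0.625·0.0687584 = 0.136724.
P(2 | observation) = 0.042974 / 0.136724 = 0.314312.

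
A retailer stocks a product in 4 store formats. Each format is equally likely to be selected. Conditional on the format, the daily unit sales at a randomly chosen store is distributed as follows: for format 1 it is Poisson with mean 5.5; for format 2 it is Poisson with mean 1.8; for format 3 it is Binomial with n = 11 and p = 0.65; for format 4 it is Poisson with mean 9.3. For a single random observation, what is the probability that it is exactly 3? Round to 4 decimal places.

Conditional on each format, P(X = 3): 1: 0.113323; 2: 0.160671; 3: 0.010204; 4: 0.0122563.
By total probability, P(X = 3) = 0.25·0.113323 + 0.25·0.160671 + 0.25·0.010204 + 0.25·0.0122563 = 0.0741134.

0.0741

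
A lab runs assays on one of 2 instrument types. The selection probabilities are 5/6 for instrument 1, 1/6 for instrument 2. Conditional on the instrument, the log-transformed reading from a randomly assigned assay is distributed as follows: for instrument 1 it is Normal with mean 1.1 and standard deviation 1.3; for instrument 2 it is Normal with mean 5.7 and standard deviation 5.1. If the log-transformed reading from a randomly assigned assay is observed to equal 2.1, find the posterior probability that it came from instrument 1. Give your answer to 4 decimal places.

0.9493

Likelihoods f(2.1 | ·): 1: 0.228285; 2: 0.0609736.
Posterior ∝ prior × likelihood. Numerator for 1: 0.833333·0.228285 = 0.190237.
Normalizing constant: 0.833333·0.228285 + 0.166667·0.0609736 = 0.2004.
P(1 | observation) = 0.190237 / 0.2004 = 0.94929.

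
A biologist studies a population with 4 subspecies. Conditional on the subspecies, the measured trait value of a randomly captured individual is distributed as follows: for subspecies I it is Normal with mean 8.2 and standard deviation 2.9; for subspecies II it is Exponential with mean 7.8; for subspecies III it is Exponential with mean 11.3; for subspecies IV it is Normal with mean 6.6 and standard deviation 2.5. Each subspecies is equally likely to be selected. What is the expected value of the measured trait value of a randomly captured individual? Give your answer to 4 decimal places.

Component means — I: 8.2; II: 7.8; III: 11.3; IV: 6.6.
E[X] = 0.25·8.2 + 0.25·7.8 + 0.25·11.3 + 0.25·6.6 = 8.475.

8.4750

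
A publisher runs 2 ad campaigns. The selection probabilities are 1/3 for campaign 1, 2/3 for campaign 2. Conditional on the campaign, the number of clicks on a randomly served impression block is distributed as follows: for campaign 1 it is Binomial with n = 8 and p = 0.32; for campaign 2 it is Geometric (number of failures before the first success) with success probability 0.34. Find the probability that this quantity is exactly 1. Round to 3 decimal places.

0.207

Conditional on each campaign, P(X = 1): 1: 0.172109; 2: 0.2244.
By total probability, P(X = 1) = 0.333333·0.172109 + 0.666667·0.2244 = 0.20697.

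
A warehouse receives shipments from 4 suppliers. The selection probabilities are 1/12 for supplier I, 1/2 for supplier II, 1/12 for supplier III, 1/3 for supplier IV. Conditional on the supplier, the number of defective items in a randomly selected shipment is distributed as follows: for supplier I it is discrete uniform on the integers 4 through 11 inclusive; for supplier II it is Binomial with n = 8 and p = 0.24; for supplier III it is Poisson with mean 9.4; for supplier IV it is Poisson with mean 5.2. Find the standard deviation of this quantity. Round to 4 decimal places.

3.1253

Per component, I: μ=7.5, E[X²]=61.5; II: μ=1.92, E[X²]=5.1456; III: μ=9.4, E[X²]=97.76; IV: μ=5.2, E[X²]=32.24.
E[X] = 0.0833333·7.5 + 0.5·1.92 + 0.0833333·9.4 + 0.333333·5.2 = 4.10167.
E[X²] = 0.0833333·61.5 + 0.5·5.1456 + 0.0833333·97.76 + 0.333333·32.24 = 26.5911.
Var(X) = E[X²] − (E[X])² = 26.5911 − 16.8237 = 9.76746.
SD(X) = √9.76746 = 3.12529.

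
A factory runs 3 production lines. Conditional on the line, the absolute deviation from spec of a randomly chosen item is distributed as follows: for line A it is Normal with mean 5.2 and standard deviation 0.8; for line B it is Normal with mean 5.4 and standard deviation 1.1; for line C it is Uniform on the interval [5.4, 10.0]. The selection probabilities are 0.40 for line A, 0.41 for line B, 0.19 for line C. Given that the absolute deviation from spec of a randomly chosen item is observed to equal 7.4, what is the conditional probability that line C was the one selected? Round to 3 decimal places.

0.556

Likelihoods f(7.4 | ·): A: 0.011367; B: 0.0694505; C: 0.217391.
Posterior ∝ prior × likelihood. Numerator for C: 0.19·0.217391 = 0.0413043.
Normalizing constant: 0.4·0.011367 + 0.41·0.0694505 + 0.19·0.217391 = 0.0743258.
P(C | observation) = 0.0413043 / 0.0743258 = 0.55572.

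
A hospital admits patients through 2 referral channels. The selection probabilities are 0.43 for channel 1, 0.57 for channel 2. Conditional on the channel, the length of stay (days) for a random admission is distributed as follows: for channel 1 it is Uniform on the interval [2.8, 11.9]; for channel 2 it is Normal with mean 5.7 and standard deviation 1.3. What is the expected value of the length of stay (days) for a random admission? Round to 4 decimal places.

Component means — 1: 7.35; 2: 5.7.
E[X] = 0.43·7.35 + 0.57·5.7 = 6.4095.

6.4095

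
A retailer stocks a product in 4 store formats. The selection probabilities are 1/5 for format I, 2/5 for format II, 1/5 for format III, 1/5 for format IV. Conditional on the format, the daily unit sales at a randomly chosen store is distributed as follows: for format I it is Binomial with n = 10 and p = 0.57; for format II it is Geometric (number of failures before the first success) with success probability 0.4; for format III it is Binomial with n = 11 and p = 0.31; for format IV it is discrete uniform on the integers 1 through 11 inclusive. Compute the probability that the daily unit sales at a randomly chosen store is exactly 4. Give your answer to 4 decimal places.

Conditional on each format, P(X = 4): I: 0.140129; II: 0.05184; III: 0.226936; IV: 0.0909091.
By total probability, P(X = 4) = 0.2·0.140129 + 0.4·0.05184 + 0.2·0.226936 + 0.2·0.0909091 = 0.112331.

0.1123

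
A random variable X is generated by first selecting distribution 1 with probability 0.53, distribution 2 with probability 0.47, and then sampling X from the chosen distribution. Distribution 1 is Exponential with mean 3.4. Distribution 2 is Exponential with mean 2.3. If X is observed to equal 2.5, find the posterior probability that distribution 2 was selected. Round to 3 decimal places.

Likelihoods f(2.5 | ·): 1: 0.14099; 2: 0.146627.
Posterior ∝ prior × likelihood. Numerator for 2: 0.47·0.146627 = 0.0689145.
Normalizing constant: 0.53·0.14099 + 0.47·0.146627 = 0.143639.
P(2 | observation) = 0.0689145 / 0.143639 = 0.479776.

0.480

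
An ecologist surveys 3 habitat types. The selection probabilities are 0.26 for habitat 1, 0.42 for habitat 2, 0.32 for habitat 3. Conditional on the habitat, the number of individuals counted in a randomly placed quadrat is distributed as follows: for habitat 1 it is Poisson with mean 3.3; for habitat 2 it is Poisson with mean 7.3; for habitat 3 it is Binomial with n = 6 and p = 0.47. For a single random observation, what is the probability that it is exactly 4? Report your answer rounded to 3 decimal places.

Conditional on each habitat, P(X = 4): 1: 0.182252; 2: 0.0799338; 3: 0.205605.
By total probability, P(X = 4) = 0.26·0.182252 + 0.42·0.0799338 + 0.32·0.205605 = 0.146751.

0.147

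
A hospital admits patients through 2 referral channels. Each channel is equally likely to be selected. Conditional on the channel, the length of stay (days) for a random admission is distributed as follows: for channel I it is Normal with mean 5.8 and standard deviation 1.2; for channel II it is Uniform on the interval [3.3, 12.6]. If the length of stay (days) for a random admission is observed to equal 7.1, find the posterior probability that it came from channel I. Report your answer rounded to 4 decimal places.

Likelihoods f(7.1 | ·): I: 0.184877; II: 0.107527.
Posterior ∝ prior × likelihood. Numerator for I: 0.5·0.184877 = 0.0924384.
Normalizing constant: 0.5·0.184877 + 0.5·0.107527 = 0.146202.
P(I | observation) = 0.0924384 / 0.146202 = 0.632266.

0.6323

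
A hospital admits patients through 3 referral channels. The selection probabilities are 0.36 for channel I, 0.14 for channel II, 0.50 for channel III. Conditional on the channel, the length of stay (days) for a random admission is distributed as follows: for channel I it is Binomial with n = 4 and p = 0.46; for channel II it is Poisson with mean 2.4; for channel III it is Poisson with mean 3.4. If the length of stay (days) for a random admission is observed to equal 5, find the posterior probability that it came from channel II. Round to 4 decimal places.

Likelihoods P(X=5 | ·): I: 0; II: 0.0601961; III: 0.126361.
Posterior ∝ prior × likelihood. Numerator for II: 0.14·0.0601961 = 0.00842745.
Normalizing constant: 0.36·0 + 0.14·0.0601961 + 0.5·0.126361 = 0.0716078.
P(II | observation) = 0.00842745 / 0.0716078 = 0.117689.

0.1177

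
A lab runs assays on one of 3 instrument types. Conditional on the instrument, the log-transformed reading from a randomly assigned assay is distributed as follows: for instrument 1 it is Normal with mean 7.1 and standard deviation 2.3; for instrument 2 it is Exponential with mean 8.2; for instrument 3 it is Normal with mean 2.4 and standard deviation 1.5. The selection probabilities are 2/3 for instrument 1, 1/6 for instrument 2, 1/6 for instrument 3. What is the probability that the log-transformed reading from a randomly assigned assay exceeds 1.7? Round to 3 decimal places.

0.909

Conditional on each instrument, P(X > 1.7): 1: 0.990558; 2: 0.812762; 3: 0.679631.
By total probability, P(X > 1.7) = 0.666667·0.990558 + 0.166667·0.812762 + 0.166667·0.679631 = 0.909104.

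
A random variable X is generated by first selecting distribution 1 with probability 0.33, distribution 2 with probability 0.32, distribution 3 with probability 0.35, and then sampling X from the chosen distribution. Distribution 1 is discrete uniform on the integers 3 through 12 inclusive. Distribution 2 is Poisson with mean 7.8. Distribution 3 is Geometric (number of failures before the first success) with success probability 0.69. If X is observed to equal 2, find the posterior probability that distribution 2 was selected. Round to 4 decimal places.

Likelihoods P(X=2 | ·): 1: 0; 2: 0.0124641; 3: 0.066309.
Posterior ∝ prior × likelihood. Numerator for 2: 0.32·0.0124641 = 0.00398852.
Normalizing constant: 0.33·0 + 0.32·0.0124641 + 0.35·0.066309 = 0.0271967.
P(2 | observation) = 0.00398852 / 0.0271967 = 0.146655.

0.1467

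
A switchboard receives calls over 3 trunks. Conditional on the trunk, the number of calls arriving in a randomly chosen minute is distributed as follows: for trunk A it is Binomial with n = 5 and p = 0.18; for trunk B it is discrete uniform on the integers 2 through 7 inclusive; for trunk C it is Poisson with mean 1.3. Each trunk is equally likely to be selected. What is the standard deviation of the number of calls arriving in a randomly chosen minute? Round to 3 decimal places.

2.061

Per component, A: μ=0.9, E[X²]=1.548; B: μ=4.5, E[X²]=23.1667; C: μ=1.3, E[X²]=2.99.
E[X] = 0.333333·0.9 + 0.333333·4.5 + 0.333333·1.3 = 2.23333.
E[X²] = 0.333333·1.548 + 0.333333·23.1667 + 0.333333·2.99 = 9.23489.
Var(X) = E[X²] − (E[X])² = 9.23489 − 4.98778 = 4.24711.
SD(X) = √4.24711 = 2.06085.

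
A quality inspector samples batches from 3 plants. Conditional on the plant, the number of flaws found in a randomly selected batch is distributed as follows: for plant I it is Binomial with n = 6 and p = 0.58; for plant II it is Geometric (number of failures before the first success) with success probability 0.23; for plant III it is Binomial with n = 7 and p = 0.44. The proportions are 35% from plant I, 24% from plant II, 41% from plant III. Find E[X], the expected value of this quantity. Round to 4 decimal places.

3.2843

Component means — I: 3.48; II: 3.34783; III: 3.08.
E[X] = 0.35·3.48 + 0.24·3.34783 + 0.41·3.08 = 3.28428.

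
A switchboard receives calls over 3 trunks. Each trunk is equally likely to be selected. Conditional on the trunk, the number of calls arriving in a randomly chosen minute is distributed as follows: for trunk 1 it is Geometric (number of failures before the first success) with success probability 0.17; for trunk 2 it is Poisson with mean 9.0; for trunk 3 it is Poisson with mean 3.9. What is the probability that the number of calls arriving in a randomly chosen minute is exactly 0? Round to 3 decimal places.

0.063

Conditional on each trunk, P(X = 0): 1: 0.17; 2: 0.00012341; 3: 0.0202419.
By total probability, P(X = 0) = 0.333333·0.17 + 0.333333·0.00012341 + 0.333333·0.0202419 = 0.0634551.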